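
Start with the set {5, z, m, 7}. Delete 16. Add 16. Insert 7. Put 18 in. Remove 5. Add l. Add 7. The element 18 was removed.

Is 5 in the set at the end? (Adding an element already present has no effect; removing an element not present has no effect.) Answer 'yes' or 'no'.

Tracking the set through each operation:
Start: {5, 7, m, z}
Event 1 (remove 16): not present, no change. Set: {5, 7, m, z}
Event 2 (add 16): added. Set: {16, 5, 7, m, z}
Event 3 (add 7): already present, no change. Set: {16, 5, 7, m, z}
Event 4 (add 18): added. Set: {16, 18, 5, 7, m, z}
Event 5 (remove 5): removed. Set: {16, 18, 7, m, z}
Event 6 (add l): added. Set: {16, 18, 7, l, m, z}
Event 7 (add 7): already present, no change. Set: {16, 18, 7, l, m, z}
Event 8 (remove 18): removed. Set: {16, 7, l, m, z}

Final set: {16, 7, l, m, z} (size 5)
5 is NOT in the final set.

Answer: no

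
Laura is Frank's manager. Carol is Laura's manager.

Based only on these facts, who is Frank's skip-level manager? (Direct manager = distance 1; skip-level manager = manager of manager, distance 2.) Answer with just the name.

Answer: Carol

Derivation:
Reconstructing the manager chain from the given facts:
  Carol -> Laura -> Frank
(each arrow means 'manager of the next')
Positions in the chain (0 = top):
  position of Carol: 0
  position of Laura: 1
  position of Frank: 2

Frank is at position 2; the skip-level manager is 2 steps up the chain, i.e. position 0: Carol.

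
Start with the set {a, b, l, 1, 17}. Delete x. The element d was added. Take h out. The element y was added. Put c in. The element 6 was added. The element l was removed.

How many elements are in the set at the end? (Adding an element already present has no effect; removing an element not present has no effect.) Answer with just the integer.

Tracking the set through each operation:
Start: {1, 17, a, b, l}
Event 1 (remove x): not present, no change. Set: {1, 17, a, b, l}
Event 2 (add d): added. Set: {1, 17, a, b, d, l}
Event 3 (remove h): not present, no change. Set: {1, 17, a, b, d, l}
Event 4 (add y): added. Set: {1, 17, a, b, d, l, y}
Event 5 (add c): added. Set: {1, 17, a, b, c, d, l, y}
Event 6 (add 6): added. Set: {1, 17, 6, a, b, c, d, l, y}
Event 7 (remove l): removed. Set: {1, 17, 6, a, b, c, d, y}

Final set: {1, 17, 6, a, b, c, d, y} (size 8)

Answer: 8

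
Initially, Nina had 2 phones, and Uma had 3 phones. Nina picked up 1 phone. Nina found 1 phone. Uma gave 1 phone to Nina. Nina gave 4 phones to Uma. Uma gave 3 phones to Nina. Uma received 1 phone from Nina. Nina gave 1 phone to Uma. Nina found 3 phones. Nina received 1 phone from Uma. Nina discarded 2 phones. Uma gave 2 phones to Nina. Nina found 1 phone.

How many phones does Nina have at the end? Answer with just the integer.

Answer: 7

Derivation:
Tracking counts step by step:
Start: Nina=2, Uma=3
Event 1 (Nina +1): Nina: 2 -> 3. State: Nina=3, Uma=3
Event 2 (Nina +1): Nina: 3 -> 4. State: Nina=4, Uma=3
Event 3 (Uma -> Nina, 1): Uma: 3 -> 2, Nina: 4 -> 5. State: Nina=5, Uma=2
Event 4 (Nina -> Uma, 4): Nina: 5 -> 1, Uma: 2 -> 6. State: Nina=1, Uma=6
Event 5 (Uma -> Nina, 3): Uma: 6 -> 3, Nina: 1 -> 4. State: Nina=4, Uma=3
Event 6 (Nina -> Uma, 1): Nina: 4 -> 3, Uma: 3 -> 4. State: Nina=3, Uma=4
Event 7 (Nina -> Uma, 1): Nina: 3 -> 2, Uma: 4 -> 5. State: Nina=2, Uma=5
Event 8 (Nina +3): Nina: 2 -> 5. State: Nina=5, Uma=5
Event 9 (Uma -> Nina, 1): Uma: 5 -> 4, Nina: 5 -> 6. State: Nina=6, Uma=4
Event 10 (Nina -2): Nina: 6 -> 4. State: Nina=4, Uma=4
Event 11 (Uma -> Nina, 2): Uma: 4 -> 2, Nina: 4 -> 6. State: Nina=6, Uma=2
Event 12 (Nina +1): Nina: 6 -> 7. State: Nina=7, Uma=2

Nina's final count: 7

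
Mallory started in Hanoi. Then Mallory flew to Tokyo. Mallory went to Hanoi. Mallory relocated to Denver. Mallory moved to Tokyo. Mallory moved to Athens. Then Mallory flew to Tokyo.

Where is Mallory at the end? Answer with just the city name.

Answer: Tokyo

Derivation:
Tracking Mallory's location:
Start: Mallory is in Hanoi.
After move 1: Hanoi -> Tokyo. Mallory is in Tokyo.
After move 2: Tokyo -> Hanoi. Mallory is in Hanoi.
After move 3: Hanoi -> Denver. Mallory is in Denver.
After move 4: Denver -> Tokyo. Mallory is in Tokyo.
After move 5: Tokyo -> Athens. Mallory is in Athens.
After move 6: Athens -> Tokyo. Mallory is in Tokyo.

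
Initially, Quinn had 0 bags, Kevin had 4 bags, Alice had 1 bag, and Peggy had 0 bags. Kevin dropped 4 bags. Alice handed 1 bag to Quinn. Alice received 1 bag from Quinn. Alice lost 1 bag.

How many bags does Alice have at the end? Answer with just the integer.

Tracking counts step by step:
Start: Quinn=0, Kevin=4, Alice=1, Peggy=0
Event 1 (Kevin -4): Kevin: 4 -> 0. State: Quinn=0, Kevin=0, Alice=1, Peggy=0
Event 2 (Alice -> Quinn, 1): Alice: 1 -> 0, Quinn: 0 -> 1. State: Quinn=1, Kevin=0, Alice=0, Peggy=0
Event 3 (Quinn -> Alice, 1): Quinn: 1 -> 0, Alice: 0 -> 1. State: Quinn=0, Kevin=0, Alice=1, Peggy=0
Event 4 (Alice -1): Alice: 1 -> 0. State: Quinn=0, Kevin=0, Alice=0, Peggy=0

Alice's final count: 0

Answer: 0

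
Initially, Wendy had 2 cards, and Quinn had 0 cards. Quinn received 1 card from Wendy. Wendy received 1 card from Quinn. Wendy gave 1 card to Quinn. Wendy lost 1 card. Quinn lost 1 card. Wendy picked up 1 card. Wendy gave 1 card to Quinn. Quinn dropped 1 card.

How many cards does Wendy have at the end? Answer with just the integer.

Tracking counts step by step:
Start: Wendy=2, Quinn=0
Event 1 (Wendy -> Quinn, 1): Wendy: 2 -> 1, Quinn: 0 -> 1. State: Wendy=1, Quinn=1
Event 2 (Quinn -> Wendy, 1): Quinn: 1 -> 0, Wendy: 1 -> 2. State: Wendy=2, Quinn=0
Event 3 (Wendy -> Quinn, 1): Wendy: 2 -> 1, Quinn: 0 -> 1. State: Wendy=1, Quinn=1
Event 4 (Wendy -1): Wendy: 1 -> 0. State: Wendy=0, Quinn=1
Event 5 (Quinn -1): Quinn: 1 -> 0. State: Wendy=0, Quinn=0
Event 6 (Wendy +1): Wendy: 0 -> 1. State: Wendy=1, Quinn=0
Event 7 (Wendy -> Quinn, 1): Wendy: 1 -> 0, Quinn: 0 -> 1. State: Wendy=0, Quinn=1
Event 8 (Quinn -1): Quinn: 1 -> 0. State: Wendy=0, Quinn=0

Wendy's final count: 0

Answer: 0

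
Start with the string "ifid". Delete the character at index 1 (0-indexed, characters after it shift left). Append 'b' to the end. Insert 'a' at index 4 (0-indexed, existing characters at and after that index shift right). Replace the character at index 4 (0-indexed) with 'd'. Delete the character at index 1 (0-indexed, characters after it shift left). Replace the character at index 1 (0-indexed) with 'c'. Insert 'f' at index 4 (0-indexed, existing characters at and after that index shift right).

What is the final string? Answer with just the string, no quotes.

Answer: icbdf

Derivation:
Applying each edit step by step:
Start: "ifid"
Op 1 (delete idx 1 = 'f'): "ifid" -> "iid"
Op 2 (append 'b'): "iid" -> "iidb"
Op 3 (insert 'a' at idx 4): "iidb" -> "iidba"
Op 4 (replace idx 4: 'a' -> 'd'): "iidba" -> "iidbd"
Op 5 (delete idx 1 = 'i'): "iidbd" -> "idbd"
Op 6 (replace idx 1: 'd' -> 'c'): "idbd" -> "icbd"
Op 7 (insert 'f' at idx 4): "icbd" -> "icbdf"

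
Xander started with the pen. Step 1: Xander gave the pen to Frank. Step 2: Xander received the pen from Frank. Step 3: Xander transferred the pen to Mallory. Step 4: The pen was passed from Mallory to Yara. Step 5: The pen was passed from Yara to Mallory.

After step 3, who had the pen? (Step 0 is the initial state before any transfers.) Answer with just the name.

Tracking the pen holder through step 3:
After step 0 (start): Xander
After step 1: Frank
After step 2: Xander
After step 3: Mallory

At step 3, the holder is Mallory.

Answer: Mallory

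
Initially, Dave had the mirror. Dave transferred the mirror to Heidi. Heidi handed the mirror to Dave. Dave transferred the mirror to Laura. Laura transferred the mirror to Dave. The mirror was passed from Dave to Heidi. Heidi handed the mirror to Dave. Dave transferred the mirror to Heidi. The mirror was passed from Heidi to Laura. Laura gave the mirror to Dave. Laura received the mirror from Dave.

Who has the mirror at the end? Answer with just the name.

Tracking the mirror through each event:
Start: Dave has the mirror.
After event 1: Heidi has the mirror.
After event 2: Dave has the mirror.
After event 3: Laura has the mirror.
After event 4: Dave has the mirror.
After event 5: Heidi has the mirror.
After event 6: Dave has the mirror.
After event 7: Heidi has the mirror.
After event 8: Laura has the mirror.
After event 9: Dave has the mirror.
After event 10: Laura has the mirror.

Answer: Laura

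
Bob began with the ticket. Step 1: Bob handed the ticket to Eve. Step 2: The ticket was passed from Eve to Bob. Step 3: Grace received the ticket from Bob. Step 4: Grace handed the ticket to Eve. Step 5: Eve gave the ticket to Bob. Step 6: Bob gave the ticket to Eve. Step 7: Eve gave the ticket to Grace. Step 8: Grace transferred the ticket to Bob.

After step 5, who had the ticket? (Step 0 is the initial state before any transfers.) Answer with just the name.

Tracking the ticket holder through step 5:
After step 0 (start): Bob
After step 1: Eve
After step 2: Bob
After step 3: Grace
After step 4: Eve
After step 5: Bob

At step 5, the holder is Bob.

Answer: Bob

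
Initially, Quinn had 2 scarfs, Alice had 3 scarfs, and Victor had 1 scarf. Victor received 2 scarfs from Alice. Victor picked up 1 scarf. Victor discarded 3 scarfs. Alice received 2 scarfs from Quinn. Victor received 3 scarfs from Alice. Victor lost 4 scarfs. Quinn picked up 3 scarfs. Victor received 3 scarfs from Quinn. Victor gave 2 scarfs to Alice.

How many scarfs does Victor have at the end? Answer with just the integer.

Tracking counts step by step:
Start: Quinn=2, Alice=3, Victor=1
Event 1 (Alice -> Victor, 2): Alice: 3 -> 1, Victor: 1 -> 3. State: Quinn=2, Alice=1, Victor=3
Event 2 (Victor +1): Victor: 3 -> 4. State: Quinn=2, Alice=1, Victor=4
Event 3 (Victor -3): Victor: 4 -> 1. State: Quinn=2, Alice=1, Victor=1
Event 4 (Quinn -> Alice, 2): Quinn: 2 -> 0, Alice: 1 -> 3. State: Quinn=0, Alice=3, Victor=1
Event 5 (Alice -> Victor, 3): Alice: 3 -> 0, Victor: 1 -> 4. State: Quinn=0, Alice=0, Victor=4
Event 6 (Victor -4): Victor: 4 -> 0. State: Quinn=0, Alice=0, Victor=0
Event 7 (Quinn +3): Quinn: 0 -> 3. State: Quinn=3, Alice=0, Victor=0
Event 8 (Quinn -> Victor, 3): Quinn: 3 -> 0, Victor: 0 -> 3. State: Quinn=0, Alice=0, Victor=3
Event 9 (Victor -> Alice, 2): Victor: 3 -> 1, Alice: 0 -> 2. State: Quinn=0, Alice=2, Victor=1

Victor's final count: 1

Answer: 1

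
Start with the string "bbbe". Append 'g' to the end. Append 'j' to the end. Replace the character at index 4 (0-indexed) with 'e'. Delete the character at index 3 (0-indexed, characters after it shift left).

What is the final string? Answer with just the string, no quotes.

Answer: bbbej

Derivation:
Applying each edit step by step:
Start: "bbbe"
Op 1 (append 'g'): "bbbe" -> "bbbeg"
Op 2 (append 'j'): "bbbeg" -> "bbbegj"
Op 3 (replace idx 4: 'g' -> 'e'): "bbbegj" -> "bbbeej"
Op 4 (delete idx 3 = 'e'): "bbbeej" -> "bbbej"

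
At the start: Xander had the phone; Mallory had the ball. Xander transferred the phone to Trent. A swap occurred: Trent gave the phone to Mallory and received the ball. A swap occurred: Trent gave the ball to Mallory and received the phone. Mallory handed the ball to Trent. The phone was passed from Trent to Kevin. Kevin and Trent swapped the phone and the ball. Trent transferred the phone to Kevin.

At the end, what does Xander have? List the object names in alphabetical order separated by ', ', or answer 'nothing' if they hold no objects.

Answer: nothing

Derivation:
Tracking all object holders:
Start: phone:Xander, ball:Mallory
Event 1 (give phone: Xander -> Trent). State: phone:Trent, ball:Mallory
Event 2 (swap phone<->ball: now phone:Mallory, ball:Trent). State: phone:Mallory, ball:Trent
Event 3 (swap ball<->phone: now ball:Mallory, phone:Trent). State: phone:Trent, ball:Mallory
Event 4 (give ball: Mallory -> Trent). State: phone:Trent, ball:Trent
Event 5 (give phone: Trent -> Kevin). State: phone:Kevin, ball:Trent
Event 6 (swap phone<->ball: now phone:Trent, ball:Kevin). State: phone:Trent, ball:Kevin
Event 7 (give phone: Trent -> Kevin). State: phone:Kevin, ball:Kevin

Final state: phone:Kevin, ball:Kevin
Xander holds: (nothing).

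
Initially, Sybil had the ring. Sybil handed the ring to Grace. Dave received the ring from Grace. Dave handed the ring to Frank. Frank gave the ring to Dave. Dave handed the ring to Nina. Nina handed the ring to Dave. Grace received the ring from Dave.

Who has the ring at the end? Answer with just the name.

Tracking the ring through each event:
Start: Sybil has the ring.
After event 1: Grace has the ring.
After event 2: Dave has the ring.
After event 3: Frank has the ring.
After event 4: Dave has the ring.
After event 5: Nina has the ring.
After event 6: Dave has the ring.
After event 7: Grace has the ring.

Answer: Grace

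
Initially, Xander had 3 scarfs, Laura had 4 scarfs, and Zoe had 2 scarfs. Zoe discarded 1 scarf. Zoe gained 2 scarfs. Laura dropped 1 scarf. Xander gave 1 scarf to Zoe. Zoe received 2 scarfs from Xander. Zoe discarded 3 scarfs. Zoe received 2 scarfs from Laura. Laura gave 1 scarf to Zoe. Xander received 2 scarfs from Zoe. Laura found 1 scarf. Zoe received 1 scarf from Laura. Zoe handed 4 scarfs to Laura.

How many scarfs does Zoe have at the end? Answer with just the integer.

Tracking counts step by step:
Start: Xander=3, Laura=4, Zoe=2
Event 1 (Zoe -1): Zoe: 2 -> 1. State: Xander=3, Laura=4, Zoe=1
Event 2 (Zoe +2): Zoe: 1 -> 3. State: Xander=3, Laura=4, Zoe=3
Event 3 (Laura -1): Laura: 4 -> 3. State: Xander=3, Laura=3, Zoe=3
Event 4 (Xander -> Zoe, 1): Xander: 3 -> 2, Zoe: 3 -> 4. State: Xander=2, Laura=3, Zoe=4
Event 5 (Xander -> Zoe, 2): Xander: 2 -> 0, Zoe: 4 -> 6. State: Xander=0, Laura=3, Zoe=6
Event 6 (Zoe -3): Zoe: 6 -> 3. State: Xander=0, Laura=3, Zoe=3
Event 7 (Laura -> Zoe, 2): Laura: 3 -> 1, Zoe: 3 -> 5. State: Xander=0, Laura=1, Zoe=5
Event 8 (Laura -> Zoe, 1): Laura: 1 -> 0, Zoe: 5 -> 6. State: Xander=0, Laura=0, Zoe=6
Event 9 (Zoe -> Xander, 2): Zoe: 6 -> 4, Xander: 0 -> 2. State: Xander=2, Laura=0, Zoe=4
Event 10 (Laura +1): Laura: 0 -> 1. State: Xander=2, Laura=1, Zoe=4
Event 11 (Laura -> Zoe, 1): Laura: 1 -> 0, Zoe: 4 -> 5. State: Xander=2, Laura=0, Zoe=5
Event 12 (Zoe -> Laura, 4): Zoe: 5 -> 1, Laura: 0 -> 4. State: Xander=2, Laura=4, Zoe=1

Zoe's final count: 1

Answer: 1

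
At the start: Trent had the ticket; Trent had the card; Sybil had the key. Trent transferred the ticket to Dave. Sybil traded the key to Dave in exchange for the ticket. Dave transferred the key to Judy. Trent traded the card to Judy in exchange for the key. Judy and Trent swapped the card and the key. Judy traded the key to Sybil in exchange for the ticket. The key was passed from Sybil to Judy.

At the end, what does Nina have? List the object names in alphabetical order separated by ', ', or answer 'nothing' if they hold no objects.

Tracking all object holders:
Start: ticket:Trent, card:Trent, key:Sybil
Event 1 (give ticket: Trent -> Dave). State: ticket:Dave, card:Trent, key:Sybil
Event 2 (swap key<->ticket: now key:Dave, ticket:Sybil). State: ticket:Sybil, card:Trent, key:Dave
Event 3 (give key: Dave -> Judy). State: ticket:Sybil, card:Trent, key:Judy
Event 4 (swap card<->key: now card:Judy, key:Trent). State: ticket:Sybil, card:Judy, key:Trent
Event 5 (swap card<->key: now card:Trent, key:Judy). State: ticket:Sybil, card:Trent, key:Judy
Event 6 (swap key<->ticket: now key:Sybil, ticket:Judy). State: ticket:Judy, card:Trent, key:Sybil
Event 7 (give key: Sybil -> Judy). State: ticket:Judy, card:Trent, key:Judy

Final state: ticket:Judy, card:Trent, key:Judy
Nina holds: (nothing).

Answer: nothing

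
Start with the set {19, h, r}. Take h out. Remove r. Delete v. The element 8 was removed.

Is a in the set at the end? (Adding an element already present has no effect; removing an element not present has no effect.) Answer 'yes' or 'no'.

Tracking the set through each operation:
Start: {19, h, r}
Event 1 (remove h): removed. Set: {19, r}
Event 2 (remove r): removed. Set: {19}
Event 3 (remove v): not present, no change. Set: {19}
Event 4 (remove 8): not present, no change. Set: {19}

Final set: {19} (size 1)
a is NOT in the final set.

Answer: no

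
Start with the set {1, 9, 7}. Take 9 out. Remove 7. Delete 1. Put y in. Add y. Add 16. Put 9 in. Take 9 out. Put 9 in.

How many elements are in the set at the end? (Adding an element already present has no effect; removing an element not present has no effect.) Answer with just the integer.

Tracking the set through each operation:
Start: {1, 7, 9}
Event 1 (remove 9): removed. Set: {1, 7}
Event 2 (remove 7): removed. Set: {1}
Event 3 (remove 1): removed. Set: {}
Event 4 (add y): added. Set: {y}
Event 5 (add y): already present, no change. Set: {y}
Event 6 (add 16): added. Set: {16, y}
Event 7 (add 9): added. Set: {16, 9, y}
Event 8 (remove 9): removed. Set: {16, y}
Event 9 (add 9): added. Set: {16, 9, y}

Final set: {16, 9, y} (size 3)

Answer: 3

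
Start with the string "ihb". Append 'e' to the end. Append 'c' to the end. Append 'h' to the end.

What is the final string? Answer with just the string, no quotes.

Answer: ihbech

Derivation:
Applying each edit step by step:
Start: "ihb"
Op 1 (append 'e'): "ihb" -> "ihbe"
Op 2 (append 'c'): "ihbe" -> "ihbec"
Op 3 (append 'h'): "ihbec" -> "ihbech"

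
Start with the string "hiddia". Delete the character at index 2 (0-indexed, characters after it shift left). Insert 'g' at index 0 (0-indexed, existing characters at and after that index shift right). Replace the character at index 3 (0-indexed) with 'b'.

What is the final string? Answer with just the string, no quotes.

Applying each edit step by step:
Start: "hiddia"
Op 1 (delete idx 2 = 'd'): "hiddia" -> "hidia"
Op 2 (insert 'g' at idx 0): "hidia" -> "ghidia"
Op 3 (replace idx 3: 'd' -> 'b'): "ghidia" -> "ghibia"

Answer: ghibia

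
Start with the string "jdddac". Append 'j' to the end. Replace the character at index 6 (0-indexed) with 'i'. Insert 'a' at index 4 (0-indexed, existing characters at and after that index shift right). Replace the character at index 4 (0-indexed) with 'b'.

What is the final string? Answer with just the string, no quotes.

Answer: jdddbaci

Derivation:
Applying each edit step by step:
Start: "jdddac"
Op 1 (append 'j'): "jdddac" -> "jdddacj"
Op 2 (replace idx 6: 'j' -> 'i'): "jdddacj" -> "jdddaci"
Op 3 (insert 'a' at idx 4): "jdddaci" -> "jdddaaci"
Op 4 (replace idx 4: 'a' -> 'b'): "jdddaaci" -> "jdddbaci"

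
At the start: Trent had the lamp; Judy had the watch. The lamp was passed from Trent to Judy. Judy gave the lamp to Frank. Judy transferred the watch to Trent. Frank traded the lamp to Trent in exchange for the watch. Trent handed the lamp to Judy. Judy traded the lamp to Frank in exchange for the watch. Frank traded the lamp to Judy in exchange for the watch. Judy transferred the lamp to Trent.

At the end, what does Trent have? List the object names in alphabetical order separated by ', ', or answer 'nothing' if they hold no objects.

Tracking all object holders:
Start: lamp:Trent, watch:Judy
Event 1 (give lamp: Trent -> Judy). State: lamp:Judy, watch:Judy
Event 2 (give lamp: Judy -> Frank). State: lamp:Frank, watch:Judy
Event 3 (give watch: Judy -> Trent). State: lamp:Frank, watch:Trent
Event 4 (swap lamp<->watch: now lamp:Trent, watch:Frank). State: lamp:Trent, watch:Frank
Event 5 (give lamp: Trent -> Judy). State: lamp:Judy, watch:Frank
Event 6 (swap lamp<->watch: now lamp:Frank, watch:Judy). State: lamp:Frank, watch:Judy
Event 7 (swap lamp<->watch: now lamp:Judy, watch:Frank). State: lamp:Judy, watch:Frank
Event 8 (give lamp: Judy -> Trent). State: lamp:Trent, watch:Frank

Final state: lamp:Trent, watch:Frank
Trent holds: lamp.

Answer: lamp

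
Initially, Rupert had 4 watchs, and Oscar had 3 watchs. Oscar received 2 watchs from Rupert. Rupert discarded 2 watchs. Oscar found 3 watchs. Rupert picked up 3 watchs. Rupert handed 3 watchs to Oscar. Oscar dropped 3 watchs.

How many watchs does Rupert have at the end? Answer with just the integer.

Tracking counts step by step:
Start: Rupert=4, Oscar=3
Event 1 (Rupert -> Oscar, 2): Rupert: 4 -> 2, Oscar: 3 -> 5. State: Rupert=2, Oscar=5
Event 2 (Rupert -2): Rupert: 2 -> 0. State: Rupert=0, Oscar=5
Event 3 (Oscar +3): Oscar: 5 -> 8. State: Rupert=0, Oscar=8
Event 4 (Rupert +3): Rupert: 0 -> 3. State: Rupert=3, Oscar=8
Event 5 (Rupert -> Oscar, 3): Rupert: 3 -> 0, Oscar: 8 -> 11. State: Rupert=0, Oscar=11
Event 6 (Oscar -3): Oscar: 11 -> 8. State: Rupert=0, Oscar=8

Rupert's final count: 0

Answer: 0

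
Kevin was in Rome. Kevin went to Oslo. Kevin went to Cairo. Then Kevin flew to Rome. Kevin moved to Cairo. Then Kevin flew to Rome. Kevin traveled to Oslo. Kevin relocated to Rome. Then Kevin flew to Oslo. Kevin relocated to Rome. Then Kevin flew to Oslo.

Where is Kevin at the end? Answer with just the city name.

Answer: Oslo

Derivation:
Tracking Kevin's location:
Start: Kevin is in Rome.
After move 1: Rome -> Oslo. Kevin is in Oslo.
After move 2: Oslo -> Cairo. Kevin is in Cairo.
After move 3: Cairo -> Rome. Kevin is in Rome.
After move 4: Rome -> Cairo. Kevin is in Cairo.
After move 5: Cairo -> Rome. Kevin is in Rome.
After move 6: Rome -> Oslo. Kevin is in Oslo.
After move 7: Oslo -> Rome. Kevin is in Rome.
After move 8: Rome -> Oslo. Kevin is in Oslo.
After move 9: Oslo -> Rome. Kevin is in Rome.
After move 10: Rome -> Oslo. Kevin is in Oslo.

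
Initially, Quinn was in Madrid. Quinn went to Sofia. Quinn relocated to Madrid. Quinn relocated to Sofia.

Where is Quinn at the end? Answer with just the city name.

Answer: Sofia

Derivation:
Tracking Quinn's location:
Start: Quinn is in Madrid.
After move 1: Madrid -> Sofia. Quinn is in Sofia.
After move 2: Sofia -> Madrid. Quinn is in Madrid.
After move 3: Madrid -> Sofia. Quinn is in Sofia.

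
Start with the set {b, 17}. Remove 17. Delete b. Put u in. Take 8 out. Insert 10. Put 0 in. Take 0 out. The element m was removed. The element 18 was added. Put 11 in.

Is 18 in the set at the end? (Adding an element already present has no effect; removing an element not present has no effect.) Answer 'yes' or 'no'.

Tracking the set through each operation:
Start: {17, b}
Event 1 (remove 17): removed. Set: {b}
Event 2 (remove b): removed. Set: {}
Event 3 (add u): added. Set: {u}
Event 4 (remove 8): not present, no change. Set: {u}
Event 5 (add 10): added. Set: {10, u}
Event 6 (add 0): added. Set: {0, 10, u}
Event 7 (remove 0): removed. Set: {10, u}
Event 8 (remove m): not present, no change. Set: {10, u}
Event 9 (add 18): added. Set: {10, 18, u}
Event 10 (add 11): added. Set: {10, 11, 18, u}

Final set: {10, 11, 18, u} (size 4)
18 is in the final set.

Answer: yes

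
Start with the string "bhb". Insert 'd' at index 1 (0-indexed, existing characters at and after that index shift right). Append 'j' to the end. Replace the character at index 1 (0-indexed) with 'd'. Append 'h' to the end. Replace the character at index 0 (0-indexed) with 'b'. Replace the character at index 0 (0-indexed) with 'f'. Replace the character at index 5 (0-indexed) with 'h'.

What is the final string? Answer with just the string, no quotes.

Applying each edit step by step:
Start: "bhb"
Op 1 (insert 'd' at idx 1): "bhb" -> "bdhb"
Op 2 (append 'j'): "bdhb" -> "bdhbj"
Op 3 (replace idx 1: 'd' -> 'd'): "bdhbj" -> "bdhbj"
Op 4 (append 'h'): "bdhbj" -> "bdhbjh"
Op 5 (replace idx 0: 'b' -> 'b'): "bdhbjh" -> "bdhbjh"
Op 6 (replace idx 0: 'b' -> 'f'): "bdhbjh" -> "fdhbjh"
Op 7 (replace idx 5: 'h' -> 'h'): "fdhbjh" -> "fdhbjh"

Answer: fdhbjh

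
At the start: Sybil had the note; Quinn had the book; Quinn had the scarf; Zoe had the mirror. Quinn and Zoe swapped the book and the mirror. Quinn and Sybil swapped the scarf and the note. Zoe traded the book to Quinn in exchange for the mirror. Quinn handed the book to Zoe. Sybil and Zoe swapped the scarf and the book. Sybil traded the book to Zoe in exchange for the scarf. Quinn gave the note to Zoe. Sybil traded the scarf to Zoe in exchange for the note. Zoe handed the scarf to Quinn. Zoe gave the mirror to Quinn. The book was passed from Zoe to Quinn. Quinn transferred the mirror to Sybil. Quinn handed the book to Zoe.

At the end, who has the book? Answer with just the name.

Answer: Zoe

Derivation:
Tracking all object holders:
Start: note:Sybil, book:Quinn, scarf:Quinn, mirror:Zoe
Event 1 (swap book<->mirror: now book:Zoe, mirror:Quinn). State: note:Sybil, book:Zoe, scarf:Quinn, mirror:Quinn
Event 2 (swap scarf<->note: now scarf:Sybil, note:Quinn). State: note:Quinn, book:Zoe, scarf:Sybil, mirror:Quinn
Event 3 (swap book<->mirror: now book:Quinn, mirror:Zoe). State: note:Quinn, book:Quinn, scarf:Sybil, mirror:Zoe
Event 4 (give book: Quinn -> Zoe). State: note:Quinn, book:Zoe, scarf:Sybil, mirror:Zoe
Event 5 (swap scarf<->book: now scarf:Zoe, book:Sybil). State: note:Quinn, book:Sybil, scarf:Zoe, mirror:Zoe
Event 6 (swap book<->scarf: now book:Zoe, scarf:Sybil). State: note:Quinn, book:Zoe, scarf:Sybil, mirror:Zoe
Event 7 (give note: Quinn -> Zoe). State: note:Zoe, book:Zoe, scarf:Sybil, mirror:Zoe
Event 8 (swap scarf<->note: now scarf:Zoe, note:Sybil). State: note:Sybil, book:Zoe, scarf:Zoe, mirror:Zoe
Event 9 (give scarf: Zoe -> Quinn). State: note:Sybil, book:Zoe, scarf:Quinn, mirror:Zoe
Event 10 (give mirror: Zoe -> Quinn). State: note:Sybil, book:Zoe, scarf:Quinn, mirror:Quinn
Event 11 (give book: Zoe -> Quinn). State: note:Sybil, book:Quinn, scarf:Quinn, mirror:Quinn
Event 12 (give mirror: Quinn -> Sybil). State: note:Sybil, book:Quinn, scarf:Quinn, mirror:Sybil
Event 13 (give book: Quinn -> Zoe). State: note:Sybil, book:Zoe, scarf:Quinn, mirror:Sybil

Final state: note:Sybil, book:Zoe, scarf:Quinn, mirror:Sybil
The book is held by Zoe.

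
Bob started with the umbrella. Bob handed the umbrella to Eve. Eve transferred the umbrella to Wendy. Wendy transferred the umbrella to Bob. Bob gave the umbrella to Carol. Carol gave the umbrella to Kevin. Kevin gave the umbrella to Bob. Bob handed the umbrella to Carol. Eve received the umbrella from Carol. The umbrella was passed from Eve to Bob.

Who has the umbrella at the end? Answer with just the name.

Tracking the umbrella through each event:
Start: Bob has the umbrella.
After event 1: Eve has the umbrella.
After event 2: Wendy has the umbrella.
After event 3: Bob has the umbrella.
After event 4: Carol has the umbrella.
After event 5: Kevin has the umbrella.
After event 6: Bob has the umbrella.
After event 7: Carol has the umbrella.
After event 8: Eve has the umbrella.
After event 9: Bob has the umbrella.

Answer: Bob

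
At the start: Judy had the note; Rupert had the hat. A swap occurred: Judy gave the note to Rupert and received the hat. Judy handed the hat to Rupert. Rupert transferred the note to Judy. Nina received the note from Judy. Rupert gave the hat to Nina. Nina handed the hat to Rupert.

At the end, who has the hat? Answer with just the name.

Answer: Rupert

Derivation:
Tracking all object holders:
Start: note:Judy, hat:Rupert
Event 1 (swap note<->hat: now note:Rupert, hat:Judy). State: note:Rupert, hat:Judy
Event 2 (give hat: Judy -> Rupert). State: note:Rupert, hat:Rupert
Event 3 (give note: Rupert -> Judy). State: note:Judy, hat:Rupert
Event 4 (give note: Judy -> Nina). State: note:Nina, hat:Rupert
Event 5 (give hat: Rupert -> Nina). State: note:Nina, hat:Nina
Event 6 (give hat: Nina -> Rupert). State: note:Nina, hat:Rupert

Final state: note:Nina, hat:Rupert
The hat is held by Rupert.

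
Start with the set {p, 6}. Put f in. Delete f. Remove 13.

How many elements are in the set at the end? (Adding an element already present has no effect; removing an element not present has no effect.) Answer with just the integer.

Answer: 2

Derivation:
Tracking the set through each operation:
Start: {6, p}
Event 1 (add f): added. Set: {6, f, p}
Event 2 (remove f): removed. Set: {6, p}
Event 3 (remove 13): not present, no change. Set: {6, p}

Final set: {6, p} (size 2)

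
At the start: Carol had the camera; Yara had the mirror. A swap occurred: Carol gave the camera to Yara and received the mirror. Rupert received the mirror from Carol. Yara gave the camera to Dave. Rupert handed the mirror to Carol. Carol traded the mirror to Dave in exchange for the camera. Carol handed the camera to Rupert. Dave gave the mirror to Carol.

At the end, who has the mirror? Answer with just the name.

Answer: Carol

Derivation:
Tracking all object holders:
Start: camera:Carol, mirror:Yara
Event 1 (swap camera<->mirror: now camera:Yara, mirror:Carol). State: camera:Yara, mirror:Carol
Event 2 (give mirror: Carol -> Rupert). State: camera:Yara, mirror:Rupert
Event 3 (give camera: Yara -> Dave). State: camera:Dave, mirror:Rupert
Event 4 (give mirror: Rupert -> Carol). State: camera:Dave, mirror:Carol
Event 5 (swap mirror<->camera: now mirror:Dave, camera:Carol). State: camera:Carol, mirror:Dave
Event 6 (give camera: Carol -> Rupert). State: camera:Rupert, mirror:Dave
Event 7 (give mirror: Dave -> Carol). State: camera:Rupert, mirror:Carol

Final state: camera:Rupert, mirror:Carol
The mirror is held by Carol.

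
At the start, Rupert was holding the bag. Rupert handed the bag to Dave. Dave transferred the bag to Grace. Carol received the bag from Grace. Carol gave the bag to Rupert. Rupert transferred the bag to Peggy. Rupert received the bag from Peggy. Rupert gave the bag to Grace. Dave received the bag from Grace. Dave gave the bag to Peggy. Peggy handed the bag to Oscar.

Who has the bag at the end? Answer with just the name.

Answer: Oscar

Derivation:
Tracking the bag through each event:
Start: Rupert has the bag.
After event 1: Dave has the bag.
After event 2: Grace has the bag.
After event 3: Carol has the bag.
After event 4: Rupert has the bag.
After event 5: Peggy has the bag.
After event 6: Rupert has the bag.
After event 7: Grace has the bag.
After event 8: Dave has the bag.
After event 9: Peggy has the bag.
After event 10: Oscar has the bag.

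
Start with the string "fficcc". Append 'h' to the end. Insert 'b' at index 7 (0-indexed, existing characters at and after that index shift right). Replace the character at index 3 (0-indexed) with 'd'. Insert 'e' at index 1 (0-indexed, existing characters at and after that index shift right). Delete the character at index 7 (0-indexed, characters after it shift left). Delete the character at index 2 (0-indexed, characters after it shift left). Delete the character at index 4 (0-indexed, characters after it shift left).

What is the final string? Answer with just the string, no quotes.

Applying each edit step by step:
Start: "fficcc"
Op 1 (append 'h'): "fficcc" -> "fficcch"
Op 2 (insert 'b' at idx 7): "fficcch" -> "fficcchb"
Op 3 (replace idx 3: 'c' -> 'd'): "fficcchb" -> "ffidcchb"
Op 4 (insert 'e' at idx 1): "ffidcchb" -> "fefidcchb"
Op 5 (delete idx 7 = 'h'): "fefidcchb" -> "fefidccb"
Op 6 (delete idx 2 = 'f'): "fefidccb" -> "feidccb"
Op 7 (delete idx 4 = 'c'): "feidccb" -> "feidcb"

Answer: feidcb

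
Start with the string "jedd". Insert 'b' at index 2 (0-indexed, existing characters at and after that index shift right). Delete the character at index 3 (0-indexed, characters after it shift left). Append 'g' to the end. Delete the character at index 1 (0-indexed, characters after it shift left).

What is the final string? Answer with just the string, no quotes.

Answer: jbdg

Derivation:
Applying each edit step by step:
Start: "jedd"
Op 1 (insert 'b' at idx 2): "jedd" -> "jebdd"
Op 2 (delete idx 3 = 'd'): "jebdd" -> "jebd"
Op 3 (append 'g'): "jebd" -> "jebdg"
Op 4 (delete idx 1 = 'e'): "jebdg" -> "jbdg"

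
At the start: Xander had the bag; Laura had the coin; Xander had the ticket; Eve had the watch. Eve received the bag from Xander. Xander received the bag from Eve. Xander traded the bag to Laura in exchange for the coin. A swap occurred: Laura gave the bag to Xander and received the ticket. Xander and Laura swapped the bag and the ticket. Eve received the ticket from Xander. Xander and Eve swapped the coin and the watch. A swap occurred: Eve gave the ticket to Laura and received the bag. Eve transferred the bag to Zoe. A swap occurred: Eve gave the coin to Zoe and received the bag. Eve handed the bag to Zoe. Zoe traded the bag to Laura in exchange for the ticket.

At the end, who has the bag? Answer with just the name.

Answer: Laura

Derivation:
Tracking all object holders:
Start: bag:Xander, coin:Laura, ticket:Xander, watch:Eve
Event 1 (give bag: Xander -> Eve). State: bag:Eve, coin:Laura, ticket:Xander, watch:Eve
Event 2 (give bag: Eve -> Xander). State: bag:Xander, coin:Laura, ticket:Xander, watch:Eve
Event 3 (swap bag<->coin: now bag:Laura, coin:Xander). State: bag:Laura, coin:Xander, ticket:Xander, watch:Eve
Event 4 (swap bag<->ticket: now bag:Xander, ticket:Laura). State: bag:Xander, coin:Xander, ticket:Laura, watch:Eve
Event 5 (swap bag<->ticket: now bag:Laura, ticket:Xander). State: bag:Laura, coin:Xander, ticket:Xander, watch:Eve
Event 6 (give ticket: Xander -> Eve). State: bag:Laura, coin:Xander, ticket:Eve, watch:Eve
Event 7 (swap coin<->watch: now coin:Eve, watch:Xander). State: bag:Laura, coin:Eve, ticket:Eve, watch:Xander
Event 8 (swap ticket<->bag: now ticket:Laura, bag:Eve). State: bag:Eve, coin:Eve, ticket:Laura, watch:Xander
Event 9 (give bag: Eve -> Zoe). State: bag:Zoe, coin:Eve, ticket:Laura, watch:Xander
Event 10 (swap coin<->bag: now coin:Zoe, bag:Eve). State: bag:Eve, coin:Zoe, ticket:Laura, watch:Xander
Event 11 (give bag: Eve -> Zoe). State: bag:Zoe, coin:Zoe, ticket:Laura, watch:Xander
Event 12 (swap bag<->ticket: now bag:Laura, ticket:Zoe). State: bag:Laura, coin:Zoe, ticket:Zoe, watch:Xander

Final state: bag:Laura, coin:Zoe, ticket:Zoe, watch:Xander
The bag is held by Laura.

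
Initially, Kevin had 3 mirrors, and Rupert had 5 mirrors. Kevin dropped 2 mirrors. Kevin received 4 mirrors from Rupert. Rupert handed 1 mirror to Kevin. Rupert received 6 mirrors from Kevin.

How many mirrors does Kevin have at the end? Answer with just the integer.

Answer: 0

Derivation:
Tracking counts step by step:
Start: Kevin=3, Rupert=5
Event 1 (Kevin -2): Kevin: 3 -> 1. State: Kevin=1, Rupert=5
Event 2 (Rupert -> Kevin, 4): Rupert: 5 -> 1, Kevin: 1 -> 5. State: Kevin=5, Rupert=1
Event 3 (Rupert -> Kevin, 1): Rupert: 1 -> 0, Kevin: 5 -> 6. State: Kevin=6, Rupert=0
Event 4 (Kevin -> Rupert, 6): Kevin: 6 -> 0, Rupert: 0 -> 6. State: Kevin=0, Rupert=6

Kevin's final count: 0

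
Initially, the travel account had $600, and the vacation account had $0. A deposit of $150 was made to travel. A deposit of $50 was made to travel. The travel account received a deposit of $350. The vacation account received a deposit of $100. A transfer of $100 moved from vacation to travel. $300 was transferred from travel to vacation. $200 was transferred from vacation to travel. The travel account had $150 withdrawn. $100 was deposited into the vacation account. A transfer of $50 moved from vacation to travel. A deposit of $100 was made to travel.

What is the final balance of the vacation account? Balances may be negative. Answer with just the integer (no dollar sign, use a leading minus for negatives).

Answer: 150

Derivation:
Tracking account balances step by step:
Start: travel=600, vacation=0
Event 1 (deposit 150 to travel): travel: 600 + 150 = 750. Balances: travel=750, vacation=0
Event 2 (deposit 50 to travel): travel: 750 + 50 = 800. Balances: travel=800, vacation=0
Event 3 (deposit 350 to travel): travel: 800 + 350 = 1150. Balances: travel=1150, vacation=0
Event 4 (deposit 100 to vacation): vacation: 0 + 100 = 100. Balances: travel=1150, vacation=100
Event 5 (transfer 100 vacation -> travel): vacation: 100 - 100 = 0, travel: 1150 + 100 = 1250. Balances: travel=1250, vacation=0
Event 6 (transfer 300 travel -> vacation): travel: 1250 - 300 = 950, vacation: 0 + 300 = 300. Balances: travel=950, vacation=300
Event 7 (transfer 200 vacation -> travel): vacation: 300 - 200 = 100, travel: 950 + 200 = 1150. Balances: travel=1150, vacation=100
Event 8 (withdraw 150 from travel): travel: 1150 - 150 = 1000. Balances: travel=1000, vacation=100
Event 9 (deposit 100 to vacation): vacation: 100 + 100 = 200. Balances: travel=1000, vacation=200
Event 10 (transfer 50 vacation -> travel): vacation: 200 - 50 = 150, travel: 1000 + 50 = 1050. Balances: travel=1050, vacation=150
Event 11 (deposit 100 to travel): travel: 1050 + 100 = 1150. Balances: travel=1150, vacation=150

Final balance of vacation: 150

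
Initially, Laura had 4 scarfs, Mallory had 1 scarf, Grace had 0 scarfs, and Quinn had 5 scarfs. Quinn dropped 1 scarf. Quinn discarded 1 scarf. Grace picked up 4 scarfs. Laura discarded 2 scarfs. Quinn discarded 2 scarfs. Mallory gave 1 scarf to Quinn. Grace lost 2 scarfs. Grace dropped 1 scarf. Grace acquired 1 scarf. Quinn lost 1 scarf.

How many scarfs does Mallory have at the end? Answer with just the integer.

Tracking counts step by step:
Start: Laura=4, Mallory=1, Grace=0, Quinn=5
Event 1 (Quinn -1): Quinn: 5 -> 4. State: Laura=4, Mallory=1, Grace=0, Quinn=4
Event 2 (Quinn -1): Quinn: 4 -> 3. State: Laura=4, Mallory=1, Grace=0, Quinn=3
Event 3 (Grace +4): Grace: 0 -> 4. State: Laura=4, Mallory=1, Grace=4, Quinn=3
Event 4 (Laura -2): Laura: 4 -> 2. State: Laura=2, Mallory=1, Grace=4, Quinn=3
Event 5 (Quinn -2): Quinn: 3 -> 1. State: Laura=2, Mallory=1, Grace=4, Quinn=1
Event 6 (Mallory -> Quinn, 1): Mallory: 1 -> 0, Quinn: 1 -> 2. State: Laura=2, Mallory=0, Grace=4, Quinn=2
Event 7 (Grace -2): Grace: 4 -> 2. State: Laura=2, Mallory=0, Grace=2, Quinn=2
Event 8 (Grace -1): Grace: 2 -> 1. State: Laura=2, Mallory=0, Grace=1, Quinn=2
Event 9 (Grace +1): Grace: 1 -> 2. State: Laura=2, Mallory=0, Grace=2, Quinn=2
Event 10 (Quinn -1): Quinn: 2 -> 1. State: Laura=2, Mallory=0, Grace=2, Quinn=1

Mallory's final count: 0

Answer: 0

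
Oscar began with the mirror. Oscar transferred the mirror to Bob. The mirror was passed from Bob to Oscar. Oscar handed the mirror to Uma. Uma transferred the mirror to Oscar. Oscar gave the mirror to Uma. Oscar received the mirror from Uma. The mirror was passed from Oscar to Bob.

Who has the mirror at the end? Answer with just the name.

Tracking the mirror through each event:
Start: Oscar has the mirror.
After event 1: Bob has the mirror.
After event 2: Oscar has the mirror.
After event 3: Uma has the mirror.
After event 4: Oscar has the mirror.
After event 5: Uma has the mirror.
After event 6: Oscar has the mirror.
After event 7: Bob has the mirror.

Answer: Bob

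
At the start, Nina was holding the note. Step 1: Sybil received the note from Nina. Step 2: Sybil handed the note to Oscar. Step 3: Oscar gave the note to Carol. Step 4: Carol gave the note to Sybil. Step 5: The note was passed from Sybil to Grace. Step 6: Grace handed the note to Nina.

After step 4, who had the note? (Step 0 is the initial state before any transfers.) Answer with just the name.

Answer: Sybil

Derivation:
Tracking the note holder through step 4:
After step 0 (start): Nina
After step 1: Sybil
After step 2: Oscar
After step 3: Carol
After step 4: Sybil

At step 4, the holder is Sybil.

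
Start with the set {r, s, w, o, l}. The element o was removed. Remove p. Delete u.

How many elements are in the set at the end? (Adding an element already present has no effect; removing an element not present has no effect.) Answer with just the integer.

Answer: 4

Derivation:
Tracking the set through each operation:
Start: {l, o, r, s, w}
Event 1 (remove o): removed. Set: {l, r, s, w}
Event 2 (remove p): not present, no change. Set: {l, r, s, w}
Event 3 (remove u): not present, no change. Set: {l, r, s, w}

Final set: {l, r, s, w} (size 4)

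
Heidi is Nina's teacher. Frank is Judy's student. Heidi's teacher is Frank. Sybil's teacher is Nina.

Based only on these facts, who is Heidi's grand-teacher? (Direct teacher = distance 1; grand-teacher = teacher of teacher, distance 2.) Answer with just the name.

Reconstructing the teacher chain from the given facts:
  Judy -> Frank -> Heidi -> Nina -> Sybil
(each arrow means 'teacher of the next')
Positions in the chain (0 = top):
  position of Judy: 0
  position of Frank: 1
  position of Heidi: 2
  position of Nina: 3
  position of Sybil: 4

Heidi is at position 2; the grand-teacher is 2 steps up the chain, i.e. position 0: Judy.

Answer: Judy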